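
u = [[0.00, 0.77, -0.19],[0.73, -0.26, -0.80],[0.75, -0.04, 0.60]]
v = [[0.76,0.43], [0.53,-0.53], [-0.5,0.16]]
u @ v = [[0.5, -0.44], [0.82, 0.32], [0.25, 0.44]]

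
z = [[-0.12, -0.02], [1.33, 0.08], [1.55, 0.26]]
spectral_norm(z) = 2.06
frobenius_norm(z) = 2.06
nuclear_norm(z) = 2.17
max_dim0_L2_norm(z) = 2.05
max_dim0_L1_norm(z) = 3.0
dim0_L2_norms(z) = [2.05, 0.27]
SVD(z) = [[-0.06,-0.05], [0.65,-0.76], [0.76,0.64]] @ diag([2.0612017546890473, 0.10792278011055516]) @ [[0.99, 0.12],[-0.12, 0.99]]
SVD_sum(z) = [[-0.12, -0.01], [1.32, 0.16], [1.56, 0.19]] + [[0.00, -0.01], [0.01, -0.08], [-0.01, 0.07]]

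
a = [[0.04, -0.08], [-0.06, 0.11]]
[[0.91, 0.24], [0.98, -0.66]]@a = [[0.02, -0.05],[0.08, -0.15]]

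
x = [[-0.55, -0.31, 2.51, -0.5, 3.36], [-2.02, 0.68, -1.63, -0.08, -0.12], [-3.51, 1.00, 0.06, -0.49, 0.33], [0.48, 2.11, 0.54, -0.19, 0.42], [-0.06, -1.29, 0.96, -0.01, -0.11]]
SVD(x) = [[-0.91, -0.25, 0.02, 0.32, 0.02], [0.05, 0.59, 0.04, 0.58, 0.55], [-0.37, 0.74, 0.10, -0.47, -0.28], [-0.12, 0.01, -0.87, -0.31, 0.38], [-0.1, -0.17, 0.49, -0.50, 0.69]] @ diag([4.498249960056459, 4.357991395476212, 2.521177167842018, 1.1562476474027725, 0.003919188056215865]) @ [[0.37, -0.04, -0.57, 0.15, -0.72],[-0.84, 0.34, -0.39, -0.07, -0.15],[-0.35, -0.93, 0.00, 0.04, -0.12],[0.15, -0.15, -0.71, 0.08, 0.66],[-0.11, 0.07, 0.11, 0.98, 0.05]]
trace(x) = -0.11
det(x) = 0.22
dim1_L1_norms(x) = [7.23, 4.53, 5.39, 3.74, 2.43]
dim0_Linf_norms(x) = [3.51, 2.11, 2.51, 0.5, 3.36]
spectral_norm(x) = 4.50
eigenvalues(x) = [(0.28+2.56j), (0.28-2.56j), (-0.34+1.86j), (-0.34-1.86j), (0.01+0j)]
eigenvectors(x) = [[(-0+0.33j), (-0-0.33j), (-0.13-0.01j), -0.13+0.01j, (-0.11+0j)],[-0.33-0.36j, (-0.33+0.36j), (0.12-0.48j), (0.12+0.48j), 0.08+0.00j],[(-0.65+0j), (-0.65-0j), -0.29-0.44j, (-0.29+0.44j), (0.11+0j)],[(-0.28+0.33j), -0.28-0.33j, (-0.63+0j), (-0.63-0j), 0.98+0.00j],[(0.16+0.1j), (0.16-0.1j), 0.13+0.21j, (0.13-0.21j), (0.05+0j)]]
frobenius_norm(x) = 6.85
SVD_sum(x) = [[-1.51, 0.17, 2.34, -0.6, 2.96], [0.09, -0.01, -0.13, 0.03, -0.17], [-0.61, 0.07, 0.95, -0.24, 1.20], [-0.2, 0.02, 0.31, -0.08, 0.39], [-0.16, 0.02, 0.25, -0.06, 0.32]] + [[0.92, -0.37, 0.43, 0.07, 0.16], [-2.17, 0.87, -1.02, -0.17, -0.39], [-2.72, 1.09, -1.28, -0.21, -0.48], [-0.04, 0.02, -0.02, -0.00, -0.01], [0.63, -0.25, 0.29, 0.05, 0.11]] + [[-0.02, -0.06, 0.0, 0.0, -0.01],[-0.03, -0.09, 0.0, 0.0, -0.01],[-0.09, -0.24, 0.00, 0.01, -0.03],[0.77, 2.02, -0.01, -0.08, 0.27],[-0.44, -1.14, 0.00, 0.05, -0.15]] + [[0.06, -0.05, -0.26, 0.03, 0.24], [0.10, -0.10, -0.48, 0.05, 0.45], [-0.08, 0.08, 0.38, -0.04, -0.36], [-0.05, 0.05, 0.25, -0.03, -0.23], [-0.09, 0.08, 0.41, -0.04, -0.39]] + [[-0.00, 0.0, 0.00, 0.0, 0.00],[-0.00, 0.0, 0.00, 0.0, 0.0],[0.00, -0.0, -0.00, -0.0, -0.00],[-0.0, 0.00, 0.0, 0.0, 0.00],[-0.0, 0.0, 0.00, 0.0, 0.00]]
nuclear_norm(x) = 12.54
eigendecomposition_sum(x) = [[(-0.74+1.47j), (-0.61+0.53j), 1.53-0.12j, (-0.3+0.08j), 1.74+1.06j], [(-0.67-2.35j), 0.13-1.20j, (-1.54+1.67j), (0.25-0.39j), (-2.96+0.6j)], [(-2.87-1.44j), (-1.04-1.19j), 0.24+2.98j, -0.16-0.58j, -2.06+3.40j], [-1.99+0.85j, (-1.07+0.02j), 1.64+1.17j, (-0.37-0.17j), 0.86+2.54j], [(0.48+0.79j), (0.08+0.45j), 0.39-0.77j, -0.05+0.17j, 1.02-0.52j]] + [[(-0.74-1.47j),-0.61-0.53j,1.53+0.12j,(-0.3-0.08j),(1.74-1.06j)], [-0.67+2.35j,(0.13+1.2j),(-1.54-1.67j),(0.25+0.39j),(-2.96-0.6j)], [-2.87+1.44j,-1.04+1.19j,0.24-2.98j,(-0.16+0.58j),-2.06-3.40j], [(-1.99-0.85j),(-1.07-0.02j),(1.64-1.17j),-0.37+0.17j,0.86-2.54j], [(0.48-0.79j),0.08-0.45j,0.39+0.77j,-0.05-0.17j,(1.02+0.52j)]] + [[0.46+0.02j, (0.46-0.12j), (-0.27-0.15j), (0.05+0.07j), (-0.06-0.77j)], [(-0.34+1.73j), 0.21+1.77j, 0.73-0.93j, -0.29+0.15j, (2.9+0.2j)], [1.11+1.50j, (1.54+1.1j), -0.21-1.23j, -0.09+0.33j, 2.23-2.13j], [(2.23-0.12j), (2.12-0.81j), -1.37-0.60j, 0.27+0.30j, -0.66-3.63j], [-0.51-0.72j, -0.72-0.53j, (0.09+0.59j), (0.04-0.16j), -1.07+0.99j]] + [[(0.46-0.02j), 0.46+0.12j, -0.27+0.15j, 0.05-0.07j, -0.06+0.77j], [-0.34-1.73j, (0.21-1.77j), 0.73+0.93j, (-0.29-0.15j), (2.9-0.2j)], [1.11-1.50j, (1.54-1.1j), (-0.21+1.23j), -0.09-0.33j, 2.23+2.13j], [2.23+0.12j, 2.12+0.81j, (-1.37+0.6j), (0.27-0.3j), (-0.66+3.63j)], [-0.51+0.72j, -0.72+0.53j, 0.09-0.59j, (0.04+0.16j), (-1.07-0.99j)]] + [[-0.00-0.00j, -0.00-0.00j, 0.00+0.00j, (-0-0j), (-0-0j)], [0.00+0.00j, 0.00+0.00j, -0.00-0.00j, 0j, 0.00+0.00j], [0.00+0.00j, 0.00+0.00j, -0.00-0.00j, 0.00+0.00j, 0j], [0.00+0.00j, (0.01+0j), -0.01-0.00j, (0.01+0j), (0.02+0j)], [0j, 0j, -0.00-0.00j, 0j, 0j]]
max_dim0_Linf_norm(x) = 3.51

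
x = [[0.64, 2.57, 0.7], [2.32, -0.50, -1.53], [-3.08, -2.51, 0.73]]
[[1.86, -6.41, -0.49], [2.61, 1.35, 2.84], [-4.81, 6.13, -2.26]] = x @[[0.57, -0.8, 1.99], [0.89, -1.89, -1.1], [-1.13, -1.48, 1.52]]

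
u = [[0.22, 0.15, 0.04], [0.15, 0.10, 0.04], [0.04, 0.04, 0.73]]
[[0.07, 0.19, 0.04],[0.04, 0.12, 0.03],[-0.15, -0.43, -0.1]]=u@ [[0.33, 0.94, 0.21], [0.02, 0.06, 0.01], [-0.23, -0.65, -0.15]]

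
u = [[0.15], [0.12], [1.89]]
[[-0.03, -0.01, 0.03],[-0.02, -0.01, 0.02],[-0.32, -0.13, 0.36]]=u @ [[-0.17, -0.07, 0.19]]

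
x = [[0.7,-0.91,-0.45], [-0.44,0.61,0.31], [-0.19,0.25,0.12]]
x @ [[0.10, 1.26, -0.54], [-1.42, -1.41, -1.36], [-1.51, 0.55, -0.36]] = [[2.04, 1.92, 1.02], [-1.38, -1.24, -0.7], [-0.56, -0.53, -0.28]]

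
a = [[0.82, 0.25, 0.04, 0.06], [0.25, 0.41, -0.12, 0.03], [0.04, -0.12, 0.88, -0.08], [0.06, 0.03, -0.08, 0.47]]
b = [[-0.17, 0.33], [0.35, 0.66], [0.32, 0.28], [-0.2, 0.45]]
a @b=[[-0.05, 0.47], [0.06, 0.33], [0.25, 0.14], [-0.12, 0.23]]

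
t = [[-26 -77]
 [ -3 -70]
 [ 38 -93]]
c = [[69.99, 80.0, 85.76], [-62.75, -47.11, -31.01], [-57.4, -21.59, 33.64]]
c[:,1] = [80.0, -47.11, -21.59]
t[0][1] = -77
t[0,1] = -77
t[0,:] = [-26, -77]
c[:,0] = [69.99, -62.75, -57.4]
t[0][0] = -26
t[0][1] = -77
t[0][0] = -26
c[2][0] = -57.4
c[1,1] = -47.11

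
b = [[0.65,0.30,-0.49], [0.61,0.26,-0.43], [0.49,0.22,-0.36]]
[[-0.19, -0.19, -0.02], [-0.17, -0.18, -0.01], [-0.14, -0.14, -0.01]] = b @ [[-0.12, -0.28, 0.13], [-0.23, 0.10, -0.03], [0.09, 0.08, 0.2]]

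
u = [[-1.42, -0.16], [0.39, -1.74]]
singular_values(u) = [1.8, 1.41]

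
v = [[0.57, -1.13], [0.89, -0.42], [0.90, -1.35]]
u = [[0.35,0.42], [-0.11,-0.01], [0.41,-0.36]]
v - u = [[0.22, -1.55], [1.00, -0.41], [0.49, -0.99]]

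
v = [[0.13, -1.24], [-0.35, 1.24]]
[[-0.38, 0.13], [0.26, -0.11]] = v@[[0.58,  -0.08],  [0.37,  -0.11]]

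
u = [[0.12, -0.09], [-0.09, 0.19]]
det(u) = 0.015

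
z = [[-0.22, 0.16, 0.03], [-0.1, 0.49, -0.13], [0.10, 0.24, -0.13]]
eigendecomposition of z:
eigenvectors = [[0.77, 0.35, 0.25], [-0.01, 0.30, 0.86], [-0.64, 0.89, 0.44]]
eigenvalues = [-0.25, -0.01, 0.4]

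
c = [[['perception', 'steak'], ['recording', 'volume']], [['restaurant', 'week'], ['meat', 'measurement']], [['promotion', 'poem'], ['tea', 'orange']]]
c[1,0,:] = ['restaurant', 'week']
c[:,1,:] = [['recording', 'volume'], ['meat', 'measurement'], ['tea', 'orange']]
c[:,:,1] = [['steak', 'volume'], ['week', 'measurement'], ['poem', 'orange']]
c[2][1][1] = 'orange'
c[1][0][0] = 'restaurant'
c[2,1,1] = 'orange'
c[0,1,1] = 'volume'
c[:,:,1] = [['steak', 'volume'], ['week', 'measurement'], ['poem', 'orange']]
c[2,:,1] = ['poem', 'orange']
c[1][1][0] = 'meat'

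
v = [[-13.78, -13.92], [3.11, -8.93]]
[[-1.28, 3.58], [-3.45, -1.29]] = v @ [[-0.22,-0.30],[0.31,0.04]]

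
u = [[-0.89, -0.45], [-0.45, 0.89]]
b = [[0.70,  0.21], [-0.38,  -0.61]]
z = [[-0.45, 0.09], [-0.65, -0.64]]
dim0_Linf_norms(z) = [0.65, 0.64]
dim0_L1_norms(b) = [1.08, 0.82]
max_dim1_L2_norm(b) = 0.73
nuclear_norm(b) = 1.32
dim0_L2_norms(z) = [0.79, 0.65]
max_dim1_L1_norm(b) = 0.99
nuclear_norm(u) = 1.99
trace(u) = 0.00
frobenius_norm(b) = 1.02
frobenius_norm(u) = 1.41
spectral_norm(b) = 0.96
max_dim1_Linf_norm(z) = 0.65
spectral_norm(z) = 0.95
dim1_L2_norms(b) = [0.73, 0.72]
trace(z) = -1.09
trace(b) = 0.09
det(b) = -0.35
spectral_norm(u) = 1.00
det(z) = 0.35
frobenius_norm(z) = 1.02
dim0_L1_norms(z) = [1.1, 0.73]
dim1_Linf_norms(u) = [0.89, 0.89]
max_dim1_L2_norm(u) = 1.0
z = u @ b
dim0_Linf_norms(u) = [0.89, 0.89]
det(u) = -0.99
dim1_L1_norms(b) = [0.91, 0.99]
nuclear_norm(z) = 1.32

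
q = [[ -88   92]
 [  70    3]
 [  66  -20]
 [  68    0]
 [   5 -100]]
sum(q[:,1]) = -25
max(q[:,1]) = 92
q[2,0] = 66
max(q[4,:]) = 5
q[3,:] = [68, 0]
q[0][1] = 92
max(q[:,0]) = 70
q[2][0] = 66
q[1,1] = 3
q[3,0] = 68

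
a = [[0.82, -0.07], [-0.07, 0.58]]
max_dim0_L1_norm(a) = 0.89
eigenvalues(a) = [0.84, 0.56]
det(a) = 0.47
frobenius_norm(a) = 1.01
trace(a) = 1.40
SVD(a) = [[-0.97, 0.26], [0.26, 0.97]] @ diag([0.838924439894498, 0.5610755601055017]) @ [[-0.97, 0.26], [0.26, 0.97]]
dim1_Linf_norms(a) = [0.82, 0.58]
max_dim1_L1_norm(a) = 0.89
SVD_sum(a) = [[0.78, -0.21], [-0.21, 0.06]] + [[0.04, 0.14],  [0.14, 0.52]]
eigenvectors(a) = [[0.97,0.26], [-0.26,0.97]]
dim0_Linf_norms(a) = [0.82, 0.58]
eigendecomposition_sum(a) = [[0.78, -0.21], [-0.21, 0.06]] + [[0.04, 0.14],[0.14, 0.52]]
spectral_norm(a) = 0.84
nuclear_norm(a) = 1.40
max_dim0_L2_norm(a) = 0.82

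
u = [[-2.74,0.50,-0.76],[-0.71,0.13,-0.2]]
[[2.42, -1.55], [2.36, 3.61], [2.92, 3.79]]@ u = [[-5.53, 1.01, -1.53], [-9.03, 1.65, -2.52], [-10.69, 1.95, -2.98]]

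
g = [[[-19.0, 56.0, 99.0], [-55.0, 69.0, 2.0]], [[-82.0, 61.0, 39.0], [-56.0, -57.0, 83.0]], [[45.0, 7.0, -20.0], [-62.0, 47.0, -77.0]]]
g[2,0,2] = -20.0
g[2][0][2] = -20.0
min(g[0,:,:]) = -55.0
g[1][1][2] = 83.0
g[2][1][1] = 47.0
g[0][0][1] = 56.0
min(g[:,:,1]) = -57.0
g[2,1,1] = 47.0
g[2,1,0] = -62.0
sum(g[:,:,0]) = -229.0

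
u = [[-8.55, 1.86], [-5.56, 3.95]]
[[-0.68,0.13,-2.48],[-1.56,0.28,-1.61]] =u @[[-0.01,-0.0,0.29], [-0.41,0.07,0.00]]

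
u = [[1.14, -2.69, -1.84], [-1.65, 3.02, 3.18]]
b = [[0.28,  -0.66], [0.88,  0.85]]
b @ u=[[1.41,-2.75,-2.61], [-0.40,0.20,1.08]]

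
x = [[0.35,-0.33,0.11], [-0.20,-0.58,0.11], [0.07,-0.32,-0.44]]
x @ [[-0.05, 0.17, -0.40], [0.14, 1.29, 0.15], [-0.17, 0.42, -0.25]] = [[-0.08,-0.32,-0.22], [-0.09,-0.74,-0.03], [0.03,-0.59,0.03]]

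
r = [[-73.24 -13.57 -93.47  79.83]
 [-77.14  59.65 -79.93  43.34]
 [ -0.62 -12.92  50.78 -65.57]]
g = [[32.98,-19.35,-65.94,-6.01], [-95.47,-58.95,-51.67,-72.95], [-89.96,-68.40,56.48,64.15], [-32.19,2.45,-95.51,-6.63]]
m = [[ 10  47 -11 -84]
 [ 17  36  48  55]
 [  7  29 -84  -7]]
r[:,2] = [-93.47, -79.93, 50.78]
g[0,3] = -6.01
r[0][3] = 79.83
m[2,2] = -84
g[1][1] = -58.95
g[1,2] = -51.67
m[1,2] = 48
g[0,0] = 32.98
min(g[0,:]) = -65.94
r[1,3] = 43.34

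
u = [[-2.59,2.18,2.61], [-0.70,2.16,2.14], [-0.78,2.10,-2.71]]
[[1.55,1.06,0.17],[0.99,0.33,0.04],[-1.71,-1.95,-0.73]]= u @[[-0.16, -0.27, -0.03], [-0.15, -0.41, -0.15], [0.56, 0.48, 0.16]]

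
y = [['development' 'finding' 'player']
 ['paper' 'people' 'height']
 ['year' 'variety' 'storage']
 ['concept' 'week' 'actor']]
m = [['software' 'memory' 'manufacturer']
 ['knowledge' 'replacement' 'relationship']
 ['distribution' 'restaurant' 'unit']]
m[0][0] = 'software'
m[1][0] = 'knowledge'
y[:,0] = ['development', 'paper', 'year', 'concept']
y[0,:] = ['development', 'finding', 'player']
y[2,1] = 'variety'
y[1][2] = 'height'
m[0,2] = 'manufacturer'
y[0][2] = 'player'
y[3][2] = 'actor'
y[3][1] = 'week'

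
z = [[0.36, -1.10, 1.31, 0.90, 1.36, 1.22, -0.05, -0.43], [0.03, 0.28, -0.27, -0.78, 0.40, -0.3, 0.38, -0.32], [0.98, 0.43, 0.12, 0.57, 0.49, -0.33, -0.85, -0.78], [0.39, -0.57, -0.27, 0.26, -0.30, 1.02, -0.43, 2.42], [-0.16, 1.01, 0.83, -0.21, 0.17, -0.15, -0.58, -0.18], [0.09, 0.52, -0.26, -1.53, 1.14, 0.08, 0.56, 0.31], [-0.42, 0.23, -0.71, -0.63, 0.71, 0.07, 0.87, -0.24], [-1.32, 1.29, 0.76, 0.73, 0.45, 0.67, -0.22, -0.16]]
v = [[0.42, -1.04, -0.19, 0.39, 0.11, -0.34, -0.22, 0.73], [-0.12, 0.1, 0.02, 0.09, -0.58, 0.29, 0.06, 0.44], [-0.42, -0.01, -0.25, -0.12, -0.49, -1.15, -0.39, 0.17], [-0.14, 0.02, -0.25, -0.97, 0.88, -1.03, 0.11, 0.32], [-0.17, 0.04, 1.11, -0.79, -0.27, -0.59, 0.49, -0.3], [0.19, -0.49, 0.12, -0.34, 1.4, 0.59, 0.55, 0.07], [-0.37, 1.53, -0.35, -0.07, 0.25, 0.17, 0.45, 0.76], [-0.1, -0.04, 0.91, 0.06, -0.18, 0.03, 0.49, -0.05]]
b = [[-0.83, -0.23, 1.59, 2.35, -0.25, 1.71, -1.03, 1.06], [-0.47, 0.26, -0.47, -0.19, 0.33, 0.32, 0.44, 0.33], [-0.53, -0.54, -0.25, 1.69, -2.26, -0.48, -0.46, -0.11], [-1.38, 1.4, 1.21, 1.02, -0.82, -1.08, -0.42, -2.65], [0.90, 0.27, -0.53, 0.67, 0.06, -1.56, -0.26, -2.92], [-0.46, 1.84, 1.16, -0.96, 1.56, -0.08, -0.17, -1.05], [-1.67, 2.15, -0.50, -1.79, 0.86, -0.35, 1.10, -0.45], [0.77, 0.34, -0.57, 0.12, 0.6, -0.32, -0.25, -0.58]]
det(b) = 0.00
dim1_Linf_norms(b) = [2.35, 0.47, 2.26, 2.65, 2.92, 1.84, 2.15, 0.77]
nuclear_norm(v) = 9.93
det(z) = 0.00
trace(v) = 0.02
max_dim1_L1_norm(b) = 9.98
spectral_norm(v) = 2.11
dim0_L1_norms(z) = [3.75, 5.43, 4.53, 5.61, 5.02, 3.84, 3.94, 4.84]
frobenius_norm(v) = 4.25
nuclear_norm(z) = 13.48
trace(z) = 1.98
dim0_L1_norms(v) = [1.93, 3.27, 3.2, 2.83, 4.16, 4.19, 2.76, 2.84]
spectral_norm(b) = 5.50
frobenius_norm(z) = 5.82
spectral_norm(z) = 3.17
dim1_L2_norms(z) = [2.72, 1.12, 1.78, 2.79, 1.48, 2.1, 1.57, 2.29]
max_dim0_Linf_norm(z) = 2.42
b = v @ z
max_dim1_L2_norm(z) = 2.79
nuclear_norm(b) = 18.48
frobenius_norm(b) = 8.75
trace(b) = 0.70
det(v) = -0.01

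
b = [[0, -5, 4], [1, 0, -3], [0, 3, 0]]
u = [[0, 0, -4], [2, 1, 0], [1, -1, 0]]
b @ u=[[-6, -9, 0], [-3, 3, -4], [6, 3, 0]]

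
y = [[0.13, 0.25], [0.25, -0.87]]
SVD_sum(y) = [[-0.05, 0.21],[0.21, -0.88]] + [[0.18, 0.04], [0.04, 0.01]]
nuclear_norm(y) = 1.12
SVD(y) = [[-0.23, 0.97],[0.97, 0.23]] @ diag([0.9290169943749473, 0.18901699437494748]) @ [[0.23, -0.97], [0.97, 0.23]]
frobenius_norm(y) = 0.95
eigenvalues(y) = [0.19, -0.93]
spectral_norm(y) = 0.93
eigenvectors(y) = [[0.97, -0.23], [0.23, 0.97]]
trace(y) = -0.74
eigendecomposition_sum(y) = [[0.18, 0.04],[0.04, 0.01]] + [[-0.05, 0.21], [0.21, -0.88]]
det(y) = -0.18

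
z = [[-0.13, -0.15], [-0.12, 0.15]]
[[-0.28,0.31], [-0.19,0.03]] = z @ [[1.87, -1.37], [0.23, -0.91]]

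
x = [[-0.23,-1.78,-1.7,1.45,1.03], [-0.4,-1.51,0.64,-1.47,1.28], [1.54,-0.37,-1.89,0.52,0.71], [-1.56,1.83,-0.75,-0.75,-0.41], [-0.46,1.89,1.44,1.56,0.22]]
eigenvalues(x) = [(-0.5+2.78j), (-0.5-2.78j), (1.43+0j), (-2.3+0.87j), (-2.3-0.87j)]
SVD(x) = [[0.59, 0.34, 0.04, 0.7, -0.20], [0.23, -0.72, 0.12, 0.31, 0.56], [0.45, 0.43, -0.21, -0.39, 0.64], [-0.38, 0.07, -0.81, 0.39, 0.21], [-0.5, 0.41, 0.54, 0.31, 0.44]] @ diag([4.268906841973754, 3.042121355884245, 2.3897434657962493, 1.9163964323333358, 1.1542022840242814]) @ [[0.3, -0.75, -0.5, 0.06, 0.3], [0.19, 0.4, -0.43, 0.78, -0.07], [0.26, -0.27, 0.75, 0.51, 0.21], [-0.86, -0.14, -0.05, 0.29, 0.39], [0.24, 0.43, -0.02, -0.22, 0.84]]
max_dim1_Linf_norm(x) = 1.89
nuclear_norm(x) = 12.77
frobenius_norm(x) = 6.18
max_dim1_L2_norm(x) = 3.05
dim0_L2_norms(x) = [2.29, 3.54, 3.08, 2.74, 1.85]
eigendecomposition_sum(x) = [[0.23+0.98j,-0.16-0.81j,(-0.67+0.1j),(1.14-0.03j),(0.1+0.3j)], [0.21-0.43j,(-0.18+0.34j),0.27+0.16j,-0.42-0.33j,(0.05-0.14j)], [(0.48+0.37j),(-0.38-0.32j),(-0.28+0.3j),0.52-0.44j,(0.16+0.1j)], [-0.97+0.01j,0.80+0.02j,(0.05-0.65j),(-0.21+1.07j),(-0.3+0.03j)], [-0.19+0.24j,0.17-0.19j,-0.15-0.14j,(0.22+0.27j),(-0.05+0.08j)]] + [[0.23-0.98j, (-0.16+0.81j), -0.67-0.10j, (1.14+0.03j), 0.10-0.30j], [(0.21+0.43j), (-0.18-0.34j), 0.27-0.16j, (-0.42+0.33j), 0.05+0.14j], [(0.48-0.37j), (-0.38+0.32j), -0.28-0.30j, 0.52+0.44j, 0.16-0.10j], [(-0.97-0.01j), (0.8-0.02j), 0.05+0.65j, (-0.21-1.07j), -0.30-0.03j], [(-0.19-0.24j), (0.17+0.19j), (-0.15+0.14j), 0.22-0.27j, -0.05-0.08j]] + [[-0.00-0.00j, (0.03+0j), 0.02+0.00j, (0.01-0j), 0.03+0.00j], [-0.06-0.00j, 0.33+0.00j, 0.25+0.00j, 0.10-0.00j, 0.42+0.00j], [(-0.02-0j), (0.15+0j), 0.11+0.00j, 0.04-0.00j, (0.19+0j)], [-0.01-0.00j, 0.06+0.00j, (0.05+0j), (0.02-0j), (0.08+0j)], [(-0.13-0j), (0.77+0j), (0.58+0j), (0.23-0j), (0.97+0j)]] + [[(-0.35+0.28j),(-0.74-0.12j),(-0.19-1.07j),(-0.41-0.55j),(0.4+0.3j)], [(-0.38+0.25j),-0.74-0.19j,-0.08-1.10j,(-0.36-0.59j),(0.38+0.34j)], [(0.3+0.17j),(0.12+0.57j),(-0.72+0.43j),-0.28+0.45j,0.10-0.37j], [(0.19+0.1j),0.09+0.36j,-0.45+0.29j,(-0.17+0.29j),(0.06-0.24j)], [0.03-0.29j,0.39-0.29j,(0.58+0.4j),0.44+0.06j,(-0.32+0.05j)]] + [[-0.35-0.28j, -0.74+0.12j, -0.19+1.07j, (-0.41+0.55j), (0.4-0.3j)], [(-0.38-0.25j), (-0.74+0.19j), (-0.08+1.1j), (-0.36+0.59j), 0.38-0.34j], [0.30-0.17j, (0.12-0.57j), -0.72-0.43j, -0.28-0.45j, (0.1+0.37j)], [(0.19-0.1j), (0.09-0.36j), (-0.45-0.29j), -0.17-0.29j, (0.06+0.24j)], [(0.03+0.29j), (0.39+0.29j), 0.58-0.40j, (0.44-0.06j), -0.32-0.05j]]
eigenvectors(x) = [[-0.62+0.00j,-0.62-0.00j,(-0.03+0j),(-0.55+0.06j),-0.55-0.06j], [(0.22+0.18j),0.22-0.18j,(-0.39+0j),(-0.56+0j),-0.56-0.00j], [(-0.29+0.23j),(-0.29-0.23j),-0.17+0.00j,(0.19+0.38j),(0.19-0.38j)], [0.13-0.58j,(0.13+0.58j),(-0.08+0j),0.13+0.24j,(0.13-0.24j)], [-0.12-0.15j,(-0.12+0.15j),(-0.9+0j),(0.23-0.28j),0.23+0.28j]]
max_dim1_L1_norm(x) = 6.19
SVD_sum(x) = [[0.77,-1.89,-1.26,0.16,0.75], [0.3,-0.74,-0.49,0.06,0.29], [0.59,-1.45,-0.97,0.12,0.58], [-0.5,1.23,0.82,-0.10,-0.49], [-0.64,1.59,1.06,-0.13,-0.63]] + [[0.2,0.42,-0.45,0.80,-0.07],[-0.42,-0.89,0.95,-1.71,0.15],[0.25,0.53,-0.57,1.03,-0.09],[0.04,0.09,-0.09,0.16,-0.01],[0.24,0.51,-0.54,0.98,-0.08]] + [[0.02, -0.02, 0.07, 0.05, 0.02], [0.08, -0.08, 0.22, 0.15, 0.06], [-0.13, 0.13, -0.37, -0.25, -0.1], [-0.51, 0.51, -1.44, -0.98, -0.40], [0.34, -0.34, 0.96, 0.65, 0.27]] + [[-1.16, -0.18, -0.07, 0.39, 0.53], [-0.51, -0.08, -0.03, 0.17, 0.23], [0.65, 0.10, 0.04, -0.22, -0.3], [-0.65, -0.10, -0.04, 0.22, 0.30], [-0.52, -0.08, -0.03, 0.17, 0.24]] + [[-0.06,-0.10,0.00,0.05,-0.2], [0.16,0.28,-0.01,-0.14,0.54], [0.18,0.32,-0.01,-0.16,0.62], [0.06,0.1,-0.00,-0.05,0.20], [0.12,0.22,-0.01,-0.11,0.43]]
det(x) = 68.65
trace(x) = -4.16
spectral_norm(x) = 4.27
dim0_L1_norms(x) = [4.19, 7.38, 6.42, 5.75, 3.65]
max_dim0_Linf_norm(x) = 1.89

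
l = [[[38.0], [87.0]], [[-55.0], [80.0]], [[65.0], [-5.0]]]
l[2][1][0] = -5.0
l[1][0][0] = -55.0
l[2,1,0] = -5.0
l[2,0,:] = [65.0]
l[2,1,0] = -5.0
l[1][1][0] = 80.0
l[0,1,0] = 87.0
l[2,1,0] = -5.0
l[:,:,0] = [[38.0, 87.0], [-55.0, 80.0], [65.0, -5.0]]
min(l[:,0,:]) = -55.0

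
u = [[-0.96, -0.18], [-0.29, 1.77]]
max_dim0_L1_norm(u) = 1.95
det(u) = -1.75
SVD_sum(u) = [[0.00, -0.03], [-0.27, 1.77]] + [[-0.96, -0.15], [-0.02, -0.0]]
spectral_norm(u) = 1.79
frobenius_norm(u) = 2.04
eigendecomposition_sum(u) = [[-0.97,-0.06], [-0.1,-0.01]] + [[0.01, -0.12],  [-0.19, 1.78]]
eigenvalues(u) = [-0.98, 1.79]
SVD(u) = [[-0.02, 1.00],[1.00, 0.02]] @ diag([1.793798731408767, 0.9763637187013344]) @ [[-0.15, 0.99], [-0.99, -0.15]]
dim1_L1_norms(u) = [1.14, 2.06]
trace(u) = 0.81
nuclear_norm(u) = 2.77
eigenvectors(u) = [[-0.99,0.07], [-0.1,-1.00]]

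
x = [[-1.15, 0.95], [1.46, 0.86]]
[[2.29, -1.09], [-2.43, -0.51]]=x @ [[-1.8, 0.19], [0.23, -0.92]]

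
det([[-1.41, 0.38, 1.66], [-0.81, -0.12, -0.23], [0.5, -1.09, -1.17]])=1.317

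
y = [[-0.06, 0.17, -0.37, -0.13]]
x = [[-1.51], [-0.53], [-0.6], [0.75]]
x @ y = [[0.09, -0.26, 0.56, 0.2], [0.03, -0.09, 0.2, 0.07], [0.04, -0.10, 0.22, 0.08], [-0.04, 0.13, -0.28, -0.1]]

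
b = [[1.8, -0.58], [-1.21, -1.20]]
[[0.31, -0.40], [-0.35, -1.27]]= b @ [[0.20, 0.09], [0.09, 0.97]]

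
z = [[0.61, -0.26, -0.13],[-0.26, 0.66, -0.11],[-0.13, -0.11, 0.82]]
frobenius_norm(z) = 1.29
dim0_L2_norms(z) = [0.68, 0.72, 0.84]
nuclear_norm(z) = 2.09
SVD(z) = [[0.71, -0.05, -0.70], [-0.66, -0.41, -0.63], [-0.26, 0.91, -0.32]] @ diag([0.89779514817902, 0.8759127791441303, 0.31629207267684956]) @ [[0.71,  -0.66,  -0.26],[-0.05,  -0.41,  0.91],[-0.70,  -0.63,  -0.32]]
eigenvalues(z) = [0.32, 0.9, 0.88]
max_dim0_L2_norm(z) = 0.84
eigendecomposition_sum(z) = [[0.16, 0.14, 0.07], [0.14, 0.13, 0.06], [0.07, 0.06, 0.03]] + [[0.45, -0.42, -0.16], [-0.42, 0.39, 0.15], [-0.16, 0.15, 0.06]] + [[0.0, 0.02, -0.04], [0.02, 0.15, -0.33], [-0.04, -0.33, 0.73]]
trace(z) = 2.09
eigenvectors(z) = [[-0.7, -0.71, -0.05], [-0.63, 0.66, -0.41], [-0.32, 0.26, 0.91]]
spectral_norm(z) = 0.90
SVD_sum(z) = [[0.45, -0.42, -0.16], [-0.42, 0.39, 0.15], [-0.16, 0.15, 0.06]] + [[0.0, 0.02, -0.04], [0.02, 0.15, -0.33], [-0.04, -0.33, 0.73]] + [[0.16, 0.14, 0.07], [0.14, 0.13, 0.06], [0.07, 0.06, 0.03]]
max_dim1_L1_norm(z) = 1.06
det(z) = 0.25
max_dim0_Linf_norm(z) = 0.82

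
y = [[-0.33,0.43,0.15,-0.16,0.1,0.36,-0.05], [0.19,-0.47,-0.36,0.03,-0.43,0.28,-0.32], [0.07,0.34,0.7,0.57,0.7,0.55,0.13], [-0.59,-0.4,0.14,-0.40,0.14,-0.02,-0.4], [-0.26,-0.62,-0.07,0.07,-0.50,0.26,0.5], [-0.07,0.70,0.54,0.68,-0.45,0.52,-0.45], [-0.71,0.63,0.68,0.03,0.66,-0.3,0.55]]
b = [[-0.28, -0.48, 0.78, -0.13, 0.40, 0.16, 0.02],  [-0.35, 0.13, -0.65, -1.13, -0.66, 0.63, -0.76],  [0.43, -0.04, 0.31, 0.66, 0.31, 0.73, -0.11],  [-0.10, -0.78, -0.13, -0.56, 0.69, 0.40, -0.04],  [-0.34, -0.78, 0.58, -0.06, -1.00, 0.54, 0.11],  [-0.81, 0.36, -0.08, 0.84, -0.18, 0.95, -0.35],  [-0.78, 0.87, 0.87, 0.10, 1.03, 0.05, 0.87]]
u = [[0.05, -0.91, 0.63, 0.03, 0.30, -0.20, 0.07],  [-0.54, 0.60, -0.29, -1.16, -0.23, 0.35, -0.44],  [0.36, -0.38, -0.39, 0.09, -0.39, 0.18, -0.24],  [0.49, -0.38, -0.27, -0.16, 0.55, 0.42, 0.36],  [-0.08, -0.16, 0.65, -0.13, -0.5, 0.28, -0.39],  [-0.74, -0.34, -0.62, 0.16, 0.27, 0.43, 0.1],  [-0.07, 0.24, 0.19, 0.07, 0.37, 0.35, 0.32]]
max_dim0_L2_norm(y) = 1.4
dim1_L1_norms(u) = [2.19, 3.61, 2.03, 2.63, 2.19, 2.66, 1.61]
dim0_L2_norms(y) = [1.04, 1.4, 1.19, 0.99, 1.26, 0.97, 1.02]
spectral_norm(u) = 1.78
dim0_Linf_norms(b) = [0.81, 0.87, 0.87, 1.13, 1.03, 0.95, 0.87]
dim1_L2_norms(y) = [0.7, 0.87, 1.32, 0.93, 1.01, 1.39, 1.48]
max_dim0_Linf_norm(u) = 1.16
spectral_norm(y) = 2.05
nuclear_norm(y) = 6.70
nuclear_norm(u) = 6.71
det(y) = -0.06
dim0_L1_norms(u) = [2.33, 3.01, 3.04, 1.8, 2.61, 2.21, 1.92]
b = y + u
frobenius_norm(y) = 3.00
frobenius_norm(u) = 2.89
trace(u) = 0.35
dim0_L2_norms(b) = [1.33, 1.53, 1.5, 1.66, 1.81, 1.52, 1.22]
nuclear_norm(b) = 9.61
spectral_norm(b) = 2.41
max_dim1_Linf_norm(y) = 0.71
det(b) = -3.10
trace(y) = 0.07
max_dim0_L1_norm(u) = 3.04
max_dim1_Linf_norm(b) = 1.13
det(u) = -0.00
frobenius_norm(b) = 4.02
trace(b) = 0.42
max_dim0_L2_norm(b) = 1.81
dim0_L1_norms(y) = [2.22, 3.59, 2.64, 1.94, 2.98, 2.29, 2.4]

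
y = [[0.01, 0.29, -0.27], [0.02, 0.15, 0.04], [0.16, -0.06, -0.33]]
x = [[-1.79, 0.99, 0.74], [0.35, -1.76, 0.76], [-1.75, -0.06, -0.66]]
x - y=[[-1.80, 0.70, 1.01], [0.33, -1.91, 0.72], [-1.91, 0.0, -0.33]]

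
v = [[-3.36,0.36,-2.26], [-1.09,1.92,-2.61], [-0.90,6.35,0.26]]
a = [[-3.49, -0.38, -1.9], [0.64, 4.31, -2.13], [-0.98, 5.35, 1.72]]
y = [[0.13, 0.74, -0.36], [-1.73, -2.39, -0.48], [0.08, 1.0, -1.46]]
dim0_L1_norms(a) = [5.11, 10.04, 5.75]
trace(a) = 2.54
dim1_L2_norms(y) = [0.83, 2.99, 1.77]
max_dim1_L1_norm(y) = 4.6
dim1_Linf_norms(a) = [3.49, 4.31, 5.35]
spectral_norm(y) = 3.15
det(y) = -0.83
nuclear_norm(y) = 4.98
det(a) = -80.55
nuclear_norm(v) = 12.79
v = y + a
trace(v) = -1.18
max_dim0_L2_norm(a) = 6.88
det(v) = -44.68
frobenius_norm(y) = 3.57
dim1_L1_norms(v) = [5.98, 5.62, 7.51]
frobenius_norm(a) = 8.49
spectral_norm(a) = 6.88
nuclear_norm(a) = 13.81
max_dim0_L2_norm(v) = 6.64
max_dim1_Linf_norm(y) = 2.39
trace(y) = -3.72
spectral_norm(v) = 6.92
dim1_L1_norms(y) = [1.23, 4.6, 2.54]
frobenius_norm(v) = 8.33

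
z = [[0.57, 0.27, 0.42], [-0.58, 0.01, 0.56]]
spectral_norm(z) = 0.84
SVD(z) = [[-0.56, 0.83], [0.83, 0.56]] @ diag([0.843988935067207, 0.7155296482215966]) @ [[-0.95, -0.17, 0.27], [0.21, 0.32, 0.92]]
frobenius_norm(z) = 1.11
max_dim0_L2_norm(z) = 0.81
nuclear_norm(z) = 1.56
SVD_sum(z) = [[0.45, 0.08, -0.13], [-0.66, -0.12, 0.19]] + [[0.12, 0.19, 0.55], [0.08, 0.13, 0.37]]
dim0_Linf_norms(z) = [0.58, 0.27, 0.56]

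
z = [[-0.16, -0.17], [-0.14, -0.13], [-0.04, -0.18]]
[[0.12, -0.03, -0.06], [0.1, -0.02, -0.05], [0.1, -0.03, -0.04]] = z @ [[-0.2, 0.03, 0.19],[-0.53, 0.14, 0.17]]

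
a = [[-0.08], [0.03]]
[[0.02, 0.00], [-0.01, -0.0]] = a @ [[-0.24, -0.05]]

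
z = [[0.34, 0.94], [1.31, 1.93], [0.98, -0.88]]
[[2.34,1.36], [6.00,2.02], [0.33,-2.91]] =z@[[1.94, -1.26],[1.79, 1.9]]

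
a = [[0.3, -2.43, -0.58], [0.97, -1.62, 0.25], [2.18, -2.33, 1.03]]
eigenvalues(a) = [(-0.15+1.53j), (-0.15-1.53j), (0.02+0j)]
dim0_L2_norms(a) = [2.4, 3.74, 1.21]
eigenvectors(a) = [[(-0.68+0j), (-0.68-0j), (-0.61+0j)], [(-0.15+0.27j), (-0.15-0.27j), (-0.25+0j)], [0.10+0.66j, (0.1-0.66j), 0.75+0.00j]]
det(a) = 0.04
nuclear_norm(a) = 5.92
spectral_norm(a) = 4.32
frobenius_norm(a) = 4.60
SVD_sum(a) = [[1.09, -1.81, 0.29], [0.97, -1.62, 0.26], [1.65, -2.74, 0.45]] + [[-0.79, -0.62, -0.88], [-0.01, -0.01, -0.01], [0.53, 0.41, 0.58]] + [[-0.0, -0.00, 0.00], [0.00, 0.0, -0.0], [-0.00, -0.0, 0.00]]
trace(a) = -0.29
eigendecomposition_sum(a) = [[0.15+1.14j, -1.23-1.37j, (-0.28+0.48j)], [(0.49+0.19j), -0.82+0.18j, (0.13+0.22j)], [(1.09-0.32j), -1.15+1.40j, (0.51+0.21j)]] + [[(0.15-1.14j),  -1.23+1.37j,  -0.28-0.48j], [0.49-0.19j,  (-0.82-0.18j),  0.13-0.22j], [1.09+0.32j,  -1.15-1.40j,  (0.51-0.21j)]] + [[-0.01+0.00j, 0.03+0.00j, (-0.01+0j)], [(-0+0j), (0.01+0j), (-0+0j)], [(0.01-0j), (-0.03-0j), (0.01-0j)]]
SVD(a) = [[-0.49, 0.83, 0.25], [-0.44, 0.01, -0.9], [-0.75, -0.55, 0.36]] @ diag([4.317137346309712, 1.6011219105281906, 0.005810397963956846]) @ [[-0.51, 0.85, -0.14],  [-0.59, -0.46, -0.66],  [-0.62, -0.25, 0.74]]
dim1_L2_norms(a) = [2.52, 1.9, 3.35]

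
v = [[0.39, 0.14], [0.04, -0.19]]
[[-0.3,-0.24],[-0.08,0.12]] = v @ [[-0.86,-0.35], [0.26,-0.71]]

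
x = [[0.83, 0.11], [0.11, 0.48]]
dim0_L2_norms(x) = [0.84, 0.49]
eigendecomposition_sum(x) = [[0.8, 0.23], [0.23, 0.07]] + [[0.03,-0.12], [-0.12,0.41]]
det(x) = 0.39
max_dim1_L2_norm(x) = 0.84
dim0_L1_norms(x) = [0.94, 0.59]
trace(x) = 1.31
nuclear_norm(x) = 1.31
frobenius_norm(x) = 0.97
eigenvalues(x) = [0.86, 0.45]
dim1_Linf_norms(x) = [0.83, 0.48]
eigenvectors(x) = [[0.96, -0.28], [0.28, 0.96]]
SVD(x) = [[-0.96, -0.28], [-0.28, 0.96]] @ diag([0.8617002660859437, 0.44829973391405614]) @ [[-0.96, -0.28],[-0.28, 0.96]]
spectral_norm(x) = 0.86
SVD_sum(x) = [[0.8, 0.23], [0.23, 0.07]] + [[0.03, -0.12], [-0.12, 0.41]]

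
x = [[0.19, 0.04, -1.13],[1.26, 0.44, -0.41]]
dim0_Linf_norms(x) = [1.26, 0.44, 1.13]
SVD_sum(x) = [[0.63, 0.21, -0.52], [0.97, 0.33, -0.8]] + [[-0.44, -0.17, -0.61], [0.29, 0.11, 0.39]]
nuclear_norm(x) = 2.47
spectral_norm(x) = 1.56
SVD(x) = [[-0.55,-0.84], [-0.84,0.55]] @ diag([1.5553329579481292, 0.9191514510244349]) @ [[-0.75,-0.25,0.62], [0.58,0.23,0.79]]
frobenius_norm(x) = 1.81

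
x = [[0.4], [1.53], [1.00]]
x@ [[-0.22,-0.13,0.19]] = [[-0.09, -0.05, 0.08], [-0.34, -0.2, 0.29], [-0.22, -0.13, 0.19]]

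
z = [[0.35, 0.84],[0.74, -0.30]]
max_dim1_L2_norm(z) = 0.91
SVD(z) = [[-1.0, -0.04], [-0.04, 1.0]] @ diag([0.9101411272327704, 0.7983377283577808]) @ [[-0.41,-0.91], [0.91,-0.41]]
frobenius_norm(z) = 1.21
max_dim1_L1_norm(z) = 1.19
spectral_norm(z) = 0.91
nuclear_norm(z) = 1.71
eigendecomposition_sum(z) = [[0.61, 0.43], [0.38, 0.27]] + [[-0.26, 0.41], [0.36, -0.57]]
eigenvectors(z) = [[0.85, -0.58], [0.53, 0.81]]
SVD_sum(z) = [[0.38, 0.83], [0.01, 0.03]] + [[-0.03, 0.01], [0.73, -0.33]]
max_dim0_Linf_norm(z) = 0.84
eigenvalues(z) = [0.88, -0.83]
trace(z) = 0.05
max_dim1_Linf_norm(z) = 0.84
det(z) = -0.73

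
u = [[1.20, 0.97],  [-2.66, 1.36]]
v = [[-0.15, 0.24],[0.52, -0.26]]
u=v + [[1.35, 0.73], [-3.18, 1.62]]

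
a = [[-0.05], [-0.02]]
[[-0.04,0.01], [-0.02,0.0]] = a @ [[0.83, -0.25]]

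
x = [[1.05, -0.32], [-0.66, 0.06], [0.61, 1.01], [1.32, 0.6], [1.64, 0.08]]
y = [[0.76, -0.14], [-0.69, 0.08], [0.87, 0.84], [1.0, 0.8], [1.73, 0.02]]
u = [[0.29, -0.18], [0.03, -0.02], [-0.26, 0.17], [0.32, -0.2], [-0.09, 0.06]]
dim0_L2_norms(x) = [2.52, 1.22]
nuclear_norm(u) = 0.61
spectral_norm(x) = 2.57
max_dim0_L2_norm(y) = 2.41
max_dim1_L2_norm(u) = 0.38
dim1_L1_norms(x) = [1.37, 0.72, 1.62, 1.92, 1.72]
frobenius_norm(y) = 2.68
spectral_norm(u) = 0.61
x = u + y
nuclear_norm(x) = 3.68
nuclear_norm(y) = 3.47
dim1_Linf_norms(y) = [0.76, 0.69, 0.87, 1.0, 1.73]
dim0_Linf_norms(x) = [1.64, 1.01]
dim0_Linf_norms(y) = [1.73, 0.84]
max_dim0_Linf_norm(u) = 0.32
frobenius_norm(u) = 0.61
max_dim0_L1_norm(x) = 5.28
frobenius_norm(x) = 2.80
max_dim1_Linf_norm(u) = 0.32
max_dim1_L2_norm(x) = 1.64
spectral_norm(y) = 2.49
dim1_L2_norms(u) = [0.34, 0.04, 0.31, 0.38, 0.11]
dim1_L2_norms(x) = [1.1, 0.66, 1.18, 1.45, 1.64]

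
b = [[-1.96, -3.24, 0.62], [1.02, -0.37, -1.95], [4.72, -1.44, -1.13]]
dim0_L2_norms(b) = [5.21, 3.56, 2.34]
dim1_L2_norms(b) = [3.84, 2.23, 5.06]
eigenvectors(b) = [[0.14-0.44j,0.14+0.44j,(0.44+0j)], [(-0.43-0.23j),-0.43+0.23j,-0.42+0.00j], [(-0.74+0j),(-0.74-0j),(0.79+0j)]]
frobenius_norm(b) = 6.73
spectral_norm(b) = 5.49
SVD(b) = [[-0.34, -0.94, -0.02], [0.29, -0.08, -0.95], [0.89, -0.33, 0.31]] @ diag([5.492040279526757, 3.5585128720400663, 1.5832813103112269]) @ [[0.94,-0.05,-0.33], [0.05,1.00,-0.01], [0.33,-0.01,0.94]]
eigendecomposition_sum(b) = [[(-1.19+0.91j), (-1.2-0.36j), 0.03-0.69j], [(0.71+1.39j), (-0.59+1.16j), -0.71-0.16j], [(1.97+1.38j), (0.04+2.01j), -1.07+0.30j]] + [[(-1.19-0.91j), (-1.2+0.36j), 0.03+0.69j], [(0.71-1.39j), (-0.59-1.16j), -0.71+0.16j], [1.97-1.38j, (0.04-2.01j), -1.07-0.30j]] + [[(0.43-0j), -0.84+0.00j, 0.56+0.00j],[(-0.41+0j), (0.8-0j), (-0.54-0j)],[0.77-0.00j, (-1.52+0j), 1.02+0.00j]]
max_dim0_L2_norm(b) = 5.21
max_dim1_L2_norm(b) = 5.06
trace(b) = -3.46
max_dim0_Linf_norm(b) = 4.72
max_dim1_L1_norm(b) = 7.29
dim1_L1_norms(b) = [5.82, 3.34, 7.29]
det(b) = 30.94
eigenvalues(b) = [(-2.85+2.37j), (-2.85-2.37j), (2.25+0j)]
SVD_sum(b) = [[-1.78, 0.10, 0.62], [1.53, -0.08, -0.53], [4.62, -0.25, -1.60]] + [[-0.17, -3.34, 0.04], [-0.01, -0.30, 0.0], [-0.06, -1.19, 0.01]] + [[-0.01, 0.0, -0.04], [-0.49, 0.01, -1.42], [0.16, -0.0, 0.46]]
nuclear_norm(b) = 10.63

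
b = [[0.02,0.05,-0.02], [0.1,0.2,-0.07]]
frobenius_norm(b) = 0.24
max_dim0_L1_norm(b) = 0.25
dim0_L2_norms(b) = [0.1, 0.21, 0.07]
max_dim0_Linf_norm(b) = 0.2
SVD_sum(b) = [[0.02,  0.05,  -0.02], [0.1,  0.2,  -0.07]] + [[-0.0, 0.00, -0.0], [0.00, -0.0, 0.0]]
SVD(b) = [[-0.24, -0.97],[-0.97, 0.24]] @ diag([0.24118939364853018, 0.0052608356232031386]) @ [[-0.42, -0.85, 0.3], [0.82, -0.21, 0.54]]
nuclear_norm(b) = 0.25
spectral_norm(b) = 0.24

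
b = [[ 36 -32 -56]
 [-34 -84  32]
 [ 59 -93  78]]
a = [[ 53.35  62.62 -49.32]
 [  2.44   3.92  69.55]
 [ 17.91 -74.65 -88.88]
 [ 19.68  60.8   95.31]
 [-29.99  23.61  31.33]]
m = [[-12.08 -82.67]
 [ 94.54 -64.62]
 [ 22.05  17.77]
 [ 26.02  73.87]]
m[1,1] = -64.62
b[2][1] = -93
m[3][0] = 26.02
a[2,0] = 17.91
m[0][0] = -12.08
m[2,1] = 17.77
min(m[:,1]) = -82.67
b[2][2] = 78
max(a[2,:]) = 17.91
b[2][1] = -93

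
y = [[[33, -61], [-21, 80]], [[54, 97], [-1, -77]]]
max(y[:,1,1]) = 80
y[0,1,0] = -21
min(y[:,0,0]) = 33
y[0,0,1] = -61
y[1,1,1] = -77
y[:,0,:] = [[33, -61], [54, 97]]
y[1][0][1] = 97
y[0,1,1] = 80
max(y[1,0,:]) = 97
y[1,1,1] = -77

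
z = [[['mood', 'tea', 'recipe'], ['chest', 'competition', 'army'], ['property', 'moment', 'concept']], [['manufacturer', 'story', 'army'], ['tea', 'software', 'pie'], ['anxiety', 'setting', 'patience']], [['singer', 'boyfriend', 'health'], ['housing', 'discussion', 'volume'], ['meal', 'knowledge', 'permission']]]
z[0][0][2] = 'recipe'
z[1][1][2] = 'pie'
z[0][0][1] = 'tea'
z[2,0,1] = 'boyfriend'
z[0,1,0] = 'chest'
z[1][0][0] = 'manufacturer'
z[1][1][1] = 'software'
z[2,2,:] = ['meal', 'knowledge', 'permission']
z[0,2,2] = 'concept'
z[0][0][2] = 'recipe'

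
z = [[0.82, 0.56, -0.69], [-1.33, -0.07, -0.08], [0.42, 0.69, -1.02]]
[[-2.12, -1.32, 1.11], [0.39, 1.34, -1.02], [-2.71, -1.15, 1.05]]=z@[[-0.34,-1.09,0.86], [-1.11,0.48,-0.59], [1.77,1.00,-1.07]]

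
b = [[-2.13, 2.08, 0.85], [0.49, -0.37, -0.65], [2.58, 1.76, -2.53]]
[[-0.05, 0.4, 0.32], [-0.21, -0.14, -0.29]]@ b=[[1.13, 0.31, -1.11],[-0.37, -0.90, 0.65]]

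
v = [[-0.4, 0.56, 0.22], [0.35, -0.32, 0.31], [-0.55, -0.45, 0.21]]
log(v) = [[-0.47+1.69j, -0.18-1.75j, (0.69+0.17j)], [(-0.37-1.37j), -0.51+1.43j, (0.65-0.14j)], [(-1.09+0.3j), (-1.39-0.31j), (-0.45+0.03j)]]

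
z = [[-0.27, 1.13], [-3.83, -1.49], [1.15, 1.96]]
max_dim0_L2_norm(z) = 4.01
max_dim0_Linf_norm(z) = 3.83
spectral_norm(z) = 4.53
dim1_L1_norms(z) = [1.4, 5.32, 3.11]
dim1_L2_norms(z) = [1.16, 4.11, 2.27]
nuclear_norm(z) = 6.23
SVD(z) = [[0.07, 0.65], [-0.9, 0.37], [0.44, 0.66]] @ diag([4.529123303754193, 1.6999829703237341]) @ [[0.86, 0.50], [-0.5, 0.86]]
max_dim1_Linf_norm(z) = 3.83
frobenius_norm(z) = 4.84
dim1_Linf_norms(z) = [1.13, 3.83, 1.96]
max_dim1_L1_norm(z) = 5.32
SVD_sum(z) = [[0.29, 0.17], [-3.51, -2.04], [1.71, 0.99]] + [[-0.56, 0.96],[-0.32, 0.55],[-0.56, 0.97]]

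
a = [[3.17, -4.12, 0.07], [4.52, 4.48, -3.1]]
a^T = [[3.17, 4.52], [-4.12, 4.48], [0.07, -3.10]]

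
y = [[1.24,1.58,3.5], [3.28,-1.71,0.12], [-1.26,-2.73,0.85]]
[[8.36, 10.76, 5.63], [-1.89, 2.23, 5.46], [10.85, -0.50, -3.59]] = y @ [[-1.74,0.88,1.96], [-1.96,0.56,0.61], [3.89,2.51,0.64]]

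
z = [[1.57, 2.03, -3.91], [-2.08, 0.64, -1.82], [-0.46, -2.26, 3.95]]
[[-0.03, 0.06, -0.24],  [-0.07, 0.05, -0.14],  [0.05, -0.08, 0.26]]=z @[[0.02, -0.01, 0.01], [-0.01, 0.02, -0.01], [0.01, -0.01, 0.06]]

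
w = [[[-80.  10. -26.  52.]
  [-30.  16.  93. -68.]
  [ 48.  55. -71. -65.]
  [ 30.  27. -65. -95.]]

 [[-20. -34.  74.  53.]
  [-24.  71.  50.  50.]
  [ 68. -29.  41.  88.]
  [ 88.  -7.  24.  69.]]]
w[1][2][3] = 88.0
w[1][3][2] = 24.0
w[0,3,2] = -65.0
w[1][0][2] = 74.0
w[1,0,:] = [-20.0, -34.0, 74.0, 53.0]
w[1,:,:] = [[-20.0, -34.0, 74.0, 53.0], [-24.0, 71.0, 50.0, 50.0], [68.0, -29.0, 41.0, 88.0], [88.0, -7.0, 24.0, 69.0]]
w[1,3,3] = 69.0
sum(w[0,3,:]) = -103.0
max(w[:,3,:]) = 88.0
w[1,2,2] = 41.0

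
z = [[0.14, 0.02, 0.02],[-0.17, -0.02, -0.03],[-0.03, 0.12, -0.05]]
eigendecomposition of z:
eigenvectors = [[-0.50+0.00j, (-0.15-0.05j), -0.15+0.05j],  [0.60+0.00j, (0.27+0.19j), (0.27-0.19j)],  [(0.62+0j), 0.93+0.00j, (0.93-0j)]]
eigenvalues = [(0.09+0j), (-0.01+0.03j), (-0.01-0.03j)]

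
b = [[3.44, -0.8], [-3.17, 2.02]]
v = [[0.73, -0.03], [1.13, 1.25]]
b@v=[[1.61, -1.1], [-0.03, 2.62]]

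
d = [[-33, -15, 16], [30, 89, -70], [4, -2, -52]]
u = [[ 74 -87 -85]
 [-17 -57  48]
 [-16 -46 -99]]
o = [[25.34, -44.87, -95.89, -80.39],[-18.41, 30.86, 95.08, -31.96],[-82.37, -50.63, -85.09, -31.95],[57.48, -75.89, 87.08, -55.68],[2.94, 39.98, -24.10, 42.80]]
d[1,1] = 89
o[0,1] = -44.87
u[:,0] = [74, -17, -16]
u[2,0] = -16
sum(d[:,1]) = 72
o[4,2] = -24.1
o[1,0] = -18.41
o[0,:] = [25.34, -44.87, -95.89, -80.39]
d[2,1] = -2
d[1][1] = 89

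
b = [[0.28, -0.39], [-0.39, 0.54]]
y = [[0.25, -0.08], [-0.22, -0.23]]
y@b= [[0.10, -0.14],[0.03, -0.04]]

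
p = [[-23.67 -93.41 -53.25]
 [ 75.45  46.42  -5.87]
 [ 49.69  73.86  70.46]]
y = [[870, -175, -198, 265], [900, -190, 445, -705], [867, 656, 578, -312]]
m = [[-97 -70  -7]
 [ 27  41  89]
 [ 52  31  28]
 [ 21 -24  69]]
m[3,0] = 21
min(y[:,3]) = -705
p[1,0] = 75.45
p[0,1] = -93.41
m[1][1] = 41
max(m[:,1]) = 41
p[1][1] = 46.42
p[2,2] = 70.46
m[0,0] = -97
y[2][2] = 578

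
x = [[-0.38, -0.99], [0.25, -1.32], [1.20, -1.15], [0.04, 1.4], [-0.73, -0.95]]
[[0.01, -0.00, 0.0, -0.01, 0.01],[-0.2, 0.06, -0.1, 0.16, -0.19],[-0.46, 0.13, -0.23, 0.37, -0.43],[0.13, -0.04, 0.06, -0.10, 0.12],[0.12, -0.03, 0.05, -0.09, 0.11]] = x@ [[-0.29, 0.08, -0.14, 0.23, -0.27], [0.1, -0.03, 0.05, -0.08, 0.09]]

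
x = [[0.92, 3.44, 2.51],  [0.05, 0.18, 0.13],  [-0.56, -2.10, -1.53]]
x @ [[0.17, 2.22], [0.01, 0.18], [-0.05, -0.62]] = [[0.07,  1.11], [0.0,  0.06], [-0.04,  -0.67]]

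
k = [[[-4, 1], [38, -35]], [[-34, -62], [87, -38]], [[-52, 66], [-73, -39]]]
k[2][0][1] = 66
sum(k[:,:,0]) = -38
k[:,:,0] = [[-4, 38], [-34, 87], [-52, -73]]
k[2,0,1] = 66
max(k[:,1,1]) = -35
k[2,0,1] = 66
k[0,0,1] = 1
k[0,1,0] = 38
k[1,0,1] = -62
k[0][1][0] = 38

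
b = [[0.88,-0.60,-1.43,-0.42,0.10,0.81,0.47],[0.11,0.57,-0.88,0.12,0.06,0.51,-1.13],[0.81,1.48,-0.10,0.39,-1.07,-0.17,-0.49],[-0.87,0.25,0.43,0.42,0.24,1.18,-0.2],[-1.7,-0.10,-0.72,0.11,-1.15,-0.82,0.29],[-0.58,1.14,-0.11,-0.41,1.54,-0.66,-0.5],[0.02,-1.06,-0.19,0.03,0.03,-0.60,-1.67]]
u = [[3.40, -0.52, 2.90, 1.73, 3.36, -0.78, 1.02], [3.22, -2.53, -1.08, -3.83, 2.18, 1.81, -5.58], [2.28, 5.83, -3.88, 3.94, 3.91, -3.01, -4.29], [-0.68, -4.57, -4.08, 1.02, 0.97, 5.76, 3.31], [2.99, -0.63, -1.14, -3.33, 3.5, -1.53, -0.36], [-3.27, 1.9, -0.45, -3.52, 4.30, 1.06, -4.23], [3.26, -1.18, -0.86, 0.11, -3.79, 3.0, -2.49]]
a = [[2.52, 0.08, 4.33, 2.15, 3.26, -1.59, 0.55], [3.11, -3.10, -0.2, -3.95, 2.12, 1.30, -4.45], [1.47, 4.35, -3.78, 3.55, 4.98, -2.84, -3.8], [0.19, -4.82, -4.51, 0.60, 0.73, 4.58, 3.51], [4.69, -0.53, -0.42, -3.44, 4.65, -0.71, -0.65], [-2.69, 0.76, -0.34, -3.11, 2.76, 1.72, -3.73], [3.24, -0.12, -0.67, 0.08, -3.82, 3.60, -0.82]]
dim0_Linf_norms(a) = [4.69, 4.82, 4.51, 3.95, 4.98, 4.58, 4.45]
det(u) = 234748.83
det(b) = 0.60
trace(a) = 1.79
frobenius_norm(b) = 5.36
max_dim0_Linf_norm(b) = 1.7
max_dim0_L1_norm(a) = 22.32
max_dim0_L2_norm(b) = 2.33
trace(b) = -1.71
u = a + b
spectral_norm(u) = 12.57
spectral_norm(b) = 2.54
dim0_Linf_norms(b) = [1.7, 1.48, 1.43, 0.42, 1.54, 1.18, 1.67]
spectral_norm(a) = 11.83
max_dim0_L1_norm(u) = 22.01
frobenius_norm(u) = 21.16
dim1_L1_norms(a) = [14.48, 18.23, 24.77, 18.94, 15.09, 15.11, 12.35]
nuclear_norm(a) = 49.07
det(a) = 333793.02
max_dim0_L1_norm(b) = 5.2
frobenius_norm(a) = 20.38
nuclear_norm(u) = 50.14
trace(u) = 0.08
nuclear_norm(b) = 12.98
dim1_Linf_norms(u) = [3.4, 5.58, 5.83, 5.76, 3.5, 4.3, 3.79]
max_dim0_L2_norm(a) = 9.18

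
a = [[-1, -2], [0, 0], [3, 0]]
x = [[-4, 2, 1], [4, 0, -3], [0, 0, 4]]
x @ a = [[7, 8], [-13, -8], [12, 0]]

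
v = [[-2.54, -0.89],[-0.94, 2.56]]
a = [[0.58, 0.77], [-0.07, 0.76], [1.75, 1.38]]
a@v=[[-2.20, 1.46], [-0.54, 2.01], [-5.74, 1.98]]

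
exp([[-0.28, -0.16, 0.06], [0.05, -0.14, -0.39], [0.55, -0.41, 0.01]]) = [[0.77, -0.15, 0.08], [-0.05, 0.95, -0.38], [0.49, -0.44, 1.11]]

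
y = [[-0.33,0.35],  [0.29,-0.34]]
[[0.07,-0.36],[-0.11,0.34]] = y @ [[1.51, 0.45], [1.61, -0.61]]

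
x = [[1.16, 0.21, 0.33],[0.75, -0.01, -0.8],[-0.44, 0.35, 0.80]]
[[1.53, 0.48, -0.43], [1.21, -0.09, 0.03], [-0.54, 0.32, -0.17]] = x @ [[1.27,0.24,-0.26], [0.80,0.45,-0.16], [-0.33,0.33,-0.28]]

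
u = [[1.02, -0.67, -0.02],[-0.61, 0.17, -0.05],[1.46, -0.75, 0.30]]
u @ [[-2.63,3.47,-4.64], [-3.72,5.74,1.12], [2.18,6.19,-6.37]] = [[-0.23, -0.43, -5.36], [0.86, -1.45, 3.34], [-0.40, 2.62, -9.53]]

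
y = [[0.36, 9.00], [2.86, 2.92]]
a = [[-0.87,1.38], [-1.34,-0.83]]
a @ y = [[3.63,-3.80], [-2.86,-14.48]]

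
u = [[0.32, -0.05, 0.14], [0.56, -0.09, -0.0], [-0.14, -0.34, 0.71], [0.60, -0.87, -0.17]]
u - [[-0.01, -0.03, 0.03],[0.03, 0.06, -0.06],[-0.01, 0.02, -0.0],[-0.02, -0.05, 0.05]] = [[0.33, -0.02, 0.11], [0.53, -0.15, 0.06], [-0.13, -0.36, 0.71], [0.62, -0.82, -0.22]]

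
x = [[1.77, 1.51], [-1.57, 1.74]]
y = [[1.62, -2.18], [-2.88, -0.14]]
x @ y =[[-1.48, -4.07], [-7.55, 3.18]]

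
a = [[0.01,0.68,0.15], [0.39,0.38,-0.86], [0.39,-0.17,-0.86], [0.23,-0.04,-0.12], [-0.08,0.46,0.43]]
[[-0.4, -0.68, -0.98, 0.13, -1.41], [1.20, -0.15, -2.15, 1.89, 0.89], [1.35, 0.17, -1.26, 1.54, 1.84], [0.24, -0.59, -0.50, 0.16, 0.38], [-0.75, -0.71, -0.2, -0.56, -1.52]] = a@[[0.24, -3.53, -2.0, -0.25, 0.51], [-0.28, -0.58, -1.61, 0.64, -1.74], [-1.41, -1.68, 0.88, -2.03, -1.57]]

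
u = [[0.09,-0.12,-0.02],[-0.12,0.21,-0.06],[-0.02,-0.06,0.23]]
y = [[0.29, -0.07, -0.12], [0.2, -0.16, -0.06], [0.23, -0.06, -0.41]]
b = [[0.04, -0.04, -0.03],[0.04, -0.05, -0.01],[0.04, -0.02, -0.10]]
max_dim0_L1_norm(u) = 0.39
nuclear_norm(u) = 0.53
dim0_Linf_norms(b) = [0.04, 0.05, 0.1]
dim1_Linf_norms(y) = [0.29, 0.2, 0.41]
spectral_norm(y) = 0.58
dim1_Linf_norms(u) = [0.12, 0.21, 0.23]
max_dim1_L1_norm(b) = 0.16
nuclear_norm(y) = 0.89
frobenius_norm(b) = 0.14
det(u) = 0.00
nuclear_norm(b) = 0.19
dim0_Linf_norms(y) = [0.29, 0.16, 0.41]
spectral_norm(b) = 0.13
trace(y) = -0.28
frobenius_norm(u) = 0.38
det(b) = 0.00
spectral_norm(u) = 0.31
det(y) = 0.01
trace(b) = -0.11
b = y @ u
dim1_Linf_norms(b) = [0.04, 0.05, 0.1]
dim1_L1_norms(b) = [0.11, 0.1, 0.16]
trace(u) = 0.53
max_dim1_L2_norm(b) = 0.11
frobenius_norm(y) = 0.63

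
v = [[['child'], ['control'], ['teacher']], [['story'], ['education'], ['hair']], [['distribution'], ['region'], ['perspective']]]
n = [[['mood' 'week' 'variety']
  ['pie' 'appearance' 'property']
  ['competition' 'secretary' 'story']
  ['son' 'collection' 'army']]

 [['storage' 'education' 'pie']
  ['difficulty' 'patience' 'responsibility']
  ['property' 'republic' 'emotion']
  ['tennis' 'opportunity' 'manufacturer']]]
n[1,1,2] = 'responsibility'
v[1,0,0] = 'story'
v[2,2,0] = 'perspective'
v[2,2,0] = 'perspective'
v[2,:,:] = [['distribution'], ['region'], ['perspective']]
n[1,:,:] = [['storage', 'education', 'pie'], ['difficulty', 'patience', 'responsibility'], ['property', 'republic', 'emotion'], ['tennis', 'opportunity', 'manufacturer']]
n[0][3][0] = 'son'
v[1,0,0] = 'story'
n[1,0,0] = 'storage'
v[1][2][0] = 'hair'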